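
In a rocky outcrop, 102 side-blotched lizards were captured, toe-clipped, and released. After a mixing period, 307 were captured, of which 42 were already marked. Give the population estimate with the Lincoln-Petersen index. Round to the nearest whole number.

N ≈ 746

If marked individuals mix randomly, R/C ≈ M/N, giving N ≈ M·C/R.
N = (102 × 307) / 42 = 31314 / 42 ≈ 745.6 → 746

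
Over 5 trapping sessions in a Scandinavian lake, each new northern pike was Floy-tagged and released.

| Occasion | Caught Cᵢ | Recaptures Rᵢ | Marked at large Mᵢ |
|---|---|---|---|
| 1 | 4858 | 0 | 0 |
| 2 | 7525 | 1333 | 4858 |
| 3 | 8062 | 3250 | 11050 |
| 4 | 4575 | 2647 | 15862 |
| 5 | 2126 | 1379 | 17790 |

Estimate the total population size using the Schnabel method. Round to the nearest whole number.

Σ MᵢCᵢ = 0·4858 + 4858·7525 + 11050·8062 + 15862·4575 + 17790·2126 = 0 + 36556450 + 89085100 + 72568650 + 37821540 = 236031740
Σ Rᵢ = 0 + 1333 + 3250 + 2647 + 1379 = 8609
N̂ = 236031740 / 8609 ≈ 27416.9 → 27417

N ≈ 27,417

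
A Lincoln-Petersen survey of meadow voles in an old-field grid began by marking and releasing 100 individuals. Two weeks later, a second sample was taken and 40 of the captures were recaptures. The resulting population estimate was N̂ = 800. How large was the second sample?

From N = M·C/R: C = N·R / M = 800·40 / 100 = 32000 / 100 = 320.

C = 320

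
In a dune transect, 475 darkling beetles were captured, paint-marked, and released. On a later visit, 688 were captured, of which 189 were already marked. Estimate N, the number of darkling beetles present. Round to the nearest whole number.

N ≈ 1729

If marked individuals mix randomly, R/C ≈ M/N, giving N ≈ M·C/R.
N = (475 × 688) / 189 = 326800 / 189 ≈ 1729.1 → 1729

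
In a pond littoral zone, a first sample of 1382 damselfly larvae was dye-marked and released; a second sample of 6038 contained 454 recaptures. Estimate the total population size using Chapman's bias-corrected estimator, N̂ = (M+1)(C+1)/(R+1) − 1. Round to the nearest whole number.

N̂ = (1382+1)(6038+1)/(454+1) − 1 = 1383·6039/455 − 1
= 8351937/455 − 1 ≈ 18355.9 − 1 ≈ 18354.9 → 18355

N ≈ 18,355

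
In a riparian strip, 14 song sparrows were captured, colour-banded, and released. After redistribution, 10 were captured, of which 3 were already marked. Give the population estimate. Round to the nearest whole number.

N ≈ 47

The marked fraction in the recapture sample should equal the marked fraction in the population: 3/10 = 14/N.
N = (14 × 10) / 3 = 140 / 3 ≈ 46.7 → 47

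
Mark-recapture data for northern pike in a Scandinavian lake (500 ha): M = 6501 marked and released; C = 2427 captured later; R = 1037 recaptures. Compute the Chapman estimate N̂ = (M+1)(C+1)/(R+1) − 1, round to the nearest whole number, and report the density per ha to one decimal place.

density ≈ 30.4 northern pike per ha

N̂ = 6502·2428/1038 − 1 = 15786856/1038 − 1 ≈ 15207.9 → 15208
Density = N̂ / area = 15208 / 500 ≈ 30.42 → 30.4 per ha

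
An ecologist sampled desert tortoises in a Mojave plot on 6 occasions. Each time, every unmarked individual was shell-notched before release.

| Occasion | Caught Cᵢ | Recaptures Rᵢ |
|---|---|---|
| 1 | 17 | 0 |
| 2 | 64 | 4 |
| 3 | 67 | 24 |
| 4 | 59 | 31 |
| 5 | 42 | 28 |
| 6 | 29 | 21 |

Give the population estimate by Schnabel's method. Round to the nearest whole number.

N ≈ 224

Marked at large before each occasion: Mᵢ = Σⱼ<ᵢ (Cⱼ − Rⱼ) → M1=0, M2=17, M3=77, M4=120, M5=148, M6=162
Σ MᵢCᵢ = 0·17 + 17·64 + 77·67 + 120·59 + 148·42 + 162·29 = 0 + 1088 + 5159 + 7080 + 6216 + 4698 = 24241
Σ Rᵢ = 0 + 4 + 24 + 31 + 28 + 21 = 108
N̂ = 24241 / 108 ≈ 224.45 → 224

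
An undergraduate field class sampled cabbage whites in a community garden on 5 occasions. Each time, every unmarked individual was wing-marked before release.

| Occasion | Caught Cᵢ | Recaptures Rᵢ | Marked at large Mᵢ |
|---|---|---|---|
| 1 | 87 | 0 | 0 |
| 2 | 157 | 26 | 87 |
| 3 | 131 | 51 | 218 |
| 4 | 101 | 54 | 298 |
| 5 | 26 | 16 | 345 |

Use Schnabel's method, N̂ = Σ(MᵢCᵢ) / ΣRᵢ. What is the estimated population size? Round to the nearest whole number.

Σ MᵢCᵢ = 0·87 + 87·157 + 218·131 + 298·101 + 345·26 = 0 + 13659 + 28558 + 30098 + 8970 = 81285
Σ Rᵢ = 0 + 26 + 51 + 54 + 16 = 147
N̂ = 81285 / 147 ≈ 553.0 → 553

N ≈ 553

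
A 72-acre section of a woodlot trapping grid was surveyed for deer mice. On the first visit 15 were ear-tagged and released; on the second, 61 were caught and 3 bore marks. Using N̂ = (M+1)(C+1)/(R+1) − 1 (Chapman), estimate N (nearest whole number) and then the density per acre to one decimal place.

N̂ = 16·62/4 − 1 = 992/4 − 1 = 247
Density = N̂ / area = 247 / 72 ≈ 3.43 → 3.4 per acre

density ≈ 3.4 deer mice per acre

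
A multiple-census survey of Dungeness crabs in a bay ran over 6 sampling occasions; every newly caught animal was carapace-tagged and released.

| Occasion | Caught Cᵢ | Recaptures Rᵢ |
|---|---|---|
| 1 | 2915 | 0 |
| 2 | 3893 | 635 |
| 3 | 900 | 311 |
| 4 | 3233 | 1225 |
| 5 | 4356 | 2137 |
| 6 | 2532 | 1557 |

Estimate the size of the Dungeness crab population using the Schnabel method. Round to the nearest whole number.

Marked at large before each occasion: Mᵢ = Σⱼ<ᵢ (Cⱼ − Rⱼ) → M1=0, M2=2915, M3=6173, M4=6762, M5=8770, M6=10989
Σ MᵢCᵢ = 0·2915 + 2915·3893 + 6173·900 + 6762·3233 + 8770·4356 + 10989·2532 = 0 + 11348095 + 5555700 + 21861546 + 38202120 + 27824148 = 104791609
Σ Rᵢ = 0 + 635 + 311 + 1225 + 2137 + 1557 = 5865
N̂ = 104791609 / 5865 ≈ 17867.3 → 17867

N ≈ 17,867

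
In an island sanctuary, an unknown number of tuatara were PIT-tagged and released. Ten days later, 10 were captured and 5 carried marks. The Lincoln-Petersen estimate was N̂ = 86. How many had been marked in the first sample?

From N = M·C/R: M = N·R / C = 86·5 / 10 = 430 / 10 = 43.

M = 43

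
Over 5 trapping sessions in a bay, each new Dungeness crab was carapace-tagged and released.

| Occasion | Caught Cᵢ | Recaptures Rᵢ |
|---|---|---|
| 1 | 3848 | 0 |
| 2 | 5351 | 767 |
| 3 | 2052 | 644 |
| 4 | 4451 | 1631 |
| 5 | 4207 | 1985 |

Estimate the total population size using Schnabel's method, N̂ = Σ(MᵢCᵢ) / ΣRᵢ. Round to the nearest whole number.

N ≈ 26,845

Marked at large before each occasion: Mᵢ = Σⱼ<ᵢ (Cⱼ − Rⱼ) → M1=0, M2=3848, M3=8432, M4=9840, M5=12660
Σ MᵢCᵢ = 0·3848 + 3848·5351 + 8432·2052 + 9840·4451 + 12660·4207 = 0 + 20590648 + 17302464 + 43797840 + 53260620 = 134951572
Σ Rᵢ = 0 + 767 + 644 + 1631 + 1985 = 5027
N̂ = 134951572 / 5027 ≈ 26845.3 → 26845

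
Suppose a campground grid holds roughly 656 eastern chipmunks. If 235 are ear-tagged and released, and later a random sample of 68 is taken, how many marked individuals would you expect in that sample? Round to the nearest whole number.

Expected recaptures E[R] = M·C / N.
E[R] = 235 × 68 / 656 = 15980 / 656 ≈ 24.4 → 24

expected recaptures ≈ 24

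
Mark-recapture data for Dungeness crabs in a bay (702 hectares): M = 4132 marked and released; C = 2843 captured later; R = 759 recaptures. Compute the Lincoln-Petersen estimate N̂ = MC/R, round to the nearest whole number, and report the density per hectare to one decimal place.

density ≈ 22.0 Dungeness crabs per hectare

N̂ = 4132·2843/759 = 11747276/759 ≈ 15477.3 → 15477
Density = N̂ / area = 15477 / 702 ≈ 22.047 → 22.0 per hectare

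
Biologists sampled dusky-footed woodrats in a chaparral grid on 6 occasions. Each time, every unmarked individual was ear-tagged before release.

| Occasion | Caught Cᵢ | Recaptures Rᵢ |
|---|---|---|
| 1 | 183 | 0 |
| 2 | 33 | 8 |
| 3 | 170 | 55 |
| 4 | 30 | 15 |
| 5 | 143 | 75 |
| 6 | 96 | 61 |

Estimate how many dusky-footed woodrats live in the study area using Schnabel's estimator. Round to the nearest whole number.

N ≈ 647

Marked at large before each occasion: Mᵢ = Σⱼ<ᵢ (Cⱼ − Rⱼ) → M1=0, M2=183, M3=208, M4=323, M5=338, M6=406
Σ MᵢCᵢ = 0·183 + 183·33 + 208·170 + 323·30 + 338·143 + 406·96 = 0 + 6039 + 35360 + 9690 + 48334 + 38976 = 138399
Σ Rᵢ = 0 + 8 + 55 + 15 + 75 + 61 = 214
N̂ = 138399 / 214 ≈ 646.7 → 647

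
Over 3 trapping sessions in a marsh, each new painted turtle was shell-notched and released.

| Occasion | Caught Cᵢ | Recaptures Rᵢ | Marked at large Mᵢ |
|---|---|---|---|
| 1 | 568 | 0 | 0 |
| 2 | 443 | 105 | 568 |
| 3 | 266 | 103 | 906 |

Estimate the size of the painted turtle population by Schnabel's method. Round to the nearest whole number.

Σ MᵢCᵢ = 0·568 + 568·443 + 906·266 = 0 + 251624 + 240996 = 492620
Σ Rᵢ = 0 + 105 + 103 = 208
N̂ = 492620 / 208 ≈ 2368.4 → 2368

N ≈ 2368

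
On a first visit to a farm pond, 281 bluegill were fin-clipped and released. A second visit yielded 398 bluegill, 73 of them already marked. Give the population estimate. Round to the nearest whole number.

N ≈ 1532

N = (281 × 398) / 73 = 111838 / 73 ≈ 1532.0 → 1532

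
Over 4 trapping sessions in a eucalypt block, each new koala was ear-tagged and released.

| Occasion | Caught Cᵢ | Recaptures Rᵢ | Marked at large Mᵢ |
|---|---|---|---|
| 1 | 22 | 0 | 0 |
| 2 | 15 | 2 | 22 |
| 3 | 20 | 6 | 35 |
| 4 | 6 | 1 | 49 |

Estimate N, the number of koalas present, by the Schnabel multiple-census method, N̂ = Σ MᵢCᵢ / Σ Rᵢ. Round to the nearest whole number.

Σ MᵢCᵢ = 0·22 + 22·15 + 35·20 + 49·6 = 0 + 330 + 700 + 294 = 1324
Σ Rᵢ = 0 + 2 + 6 + 1 = 9
N̂ = 1324 / 9 ≈ 147.1 → 147

N ≈ 147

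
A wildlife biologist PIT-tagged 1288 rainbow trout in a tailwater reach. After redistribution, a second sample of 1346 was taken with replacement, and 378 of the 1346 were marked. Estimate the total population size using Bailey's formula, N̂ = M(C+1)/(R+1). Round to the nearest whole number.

N̂ = 1288·(1346+1)/(378+1) = 1288·1347/379 = 1734936/379 ≈ 4577.7 → 4578

N ≈ 4578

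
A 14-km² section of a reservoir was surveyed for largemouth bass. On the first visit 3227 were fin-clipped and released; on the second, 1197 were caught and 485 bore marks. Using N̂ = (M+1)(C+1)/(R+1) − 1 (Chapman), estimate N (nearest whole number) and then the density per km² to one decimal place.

N̂ = 3228·1198/486 − 1 = 3867144/486 − 1 ≈ 7956.1 → 7956
Density = N̂ / area = 7956 / 14 ≈ 568.29 → 568.3 per km²

density ≈ 568.3 largemouth bass per km²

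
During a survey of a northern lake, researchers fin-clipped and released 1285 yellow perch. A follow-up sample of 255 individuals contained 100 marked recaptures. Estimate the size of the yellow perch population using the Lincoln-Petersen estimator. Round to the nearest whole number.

The marked fraction in the recapture sample should equal the marked fraction in the population: 100/255 = 1285/N.
N = (1285 × 255) / 100 = 327675 / 100 ≈ 3276.8 → 3277

N ≈ 3277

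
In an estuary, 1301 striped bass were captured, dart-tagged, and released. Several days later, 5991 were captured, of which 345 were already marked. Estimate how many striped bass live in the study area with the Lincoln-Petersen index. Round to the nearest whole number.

The marked fraction in the recapture sample should equal the marked fraction in the population: 345/5991 = 1301/N.
N = (1301 × 5991) / 345 = 7794291 / 345 ≈ 22592.1 → 22592

N ≈ 22,592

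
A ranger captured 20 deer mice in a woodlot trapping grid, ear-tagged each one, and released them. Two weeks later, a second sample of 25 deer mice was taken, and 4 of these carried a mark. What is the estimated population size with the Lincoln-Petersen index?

N = 125

If marked individuals mix randomly, R/C ≈ M/N, giving N ≈ M·C/R.
N = (20 × 25) / 4 = 500 / 4 = 125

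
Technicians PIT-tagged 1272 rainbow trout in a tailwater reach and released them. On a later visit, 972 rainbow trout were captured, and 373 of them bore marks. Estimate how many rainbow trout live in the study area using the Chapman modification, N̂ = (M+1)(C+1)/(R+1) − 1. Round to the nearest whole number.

N̂ = (1272+1)(972+1)/(373+1) − 1 = 1273·973/374 − 1
= 1238629/374 − 1 ≈ 3311.8 − 1 ≈ 3310.8 → 3311

N ≈ 3311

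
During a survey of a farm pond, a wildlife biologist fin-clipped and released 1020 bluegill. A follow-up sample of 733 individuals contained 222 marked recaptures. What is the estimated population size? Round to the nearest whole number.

N = (1020 × 733) / 222 = 747660 / 222 ≈ 3367.8 → 3368

N ≈ 3368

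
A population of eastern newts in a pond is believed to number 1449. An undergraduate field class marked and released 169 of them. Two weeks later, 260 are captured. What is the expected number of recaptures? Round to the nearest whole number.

expected recaptures ≈ 30

Expected recaptures E[R] = M·C / N.
E[R] = 169 × 260 / 1449 = 43940 / 1449 ≈ 30.3 → 30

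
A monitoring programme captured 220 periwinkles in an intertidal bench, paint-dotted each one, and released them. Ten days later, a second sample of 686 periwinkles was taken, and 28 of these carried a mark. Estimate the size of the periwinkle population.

N = 5390

The marked fraction in the recapture sample should equal the marked fraction in the population: 28/686 = 220/N.
N = (220 × 686) / 28 = 150920 / 28 = 5390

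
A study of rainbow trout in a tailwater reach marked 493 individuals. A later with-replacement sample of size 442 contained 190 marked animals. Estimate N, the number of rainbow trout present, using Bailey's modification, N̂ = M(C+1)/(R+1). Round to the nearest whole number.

N ≈ 1143

N̂ = 493·(442+1)/(190+1) = 493·443/191 = 218399/191 ≈ 1143.45 → 1143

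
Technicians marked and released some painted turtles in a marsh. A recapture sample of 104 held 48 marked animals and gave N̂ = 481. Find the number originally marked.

From N = M·C/R: M = N·R / C = 481·48 / 104 = 23088 / 104 = 222.

M = 222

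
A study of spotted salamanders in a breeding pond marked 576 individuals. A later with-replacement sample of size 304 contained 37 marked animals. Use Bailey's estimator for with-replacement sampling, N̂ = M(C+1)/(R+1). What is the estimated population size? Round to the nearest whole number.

N̂ = 576·(304+1)/(37+1) = 576·305/38 = 175680/38 ≈ 4623.2 → 4623

N ≈ 4623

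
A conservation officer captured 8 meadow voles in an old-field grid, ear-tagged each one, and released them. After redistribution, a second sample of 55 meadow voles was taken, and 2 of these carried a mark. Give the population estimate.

If marked individuals mix randomly, R/C ≈ M/N, giving N ≈ M·C/R.
N = (8 × 55) / 2 = 440 / 2 = 220

N = 220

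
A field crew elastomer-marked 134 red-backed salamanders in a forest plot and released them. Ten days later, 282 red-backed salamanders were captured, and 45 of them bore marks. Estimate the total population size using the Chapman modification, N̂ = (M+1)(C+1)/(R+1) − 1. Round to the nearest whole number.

N̂ = (134+1)(282+1)/(45+1) − 1 = 135·283/46 − 1
= 38205/46 − 1 ≈ 830.5 − 1 ≈ 829.5 → 830

N ≈ 830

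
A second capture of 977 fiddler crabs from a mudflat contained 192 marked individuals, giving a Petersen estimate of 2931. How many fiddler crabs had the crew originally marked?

From N = M·C/R: M = N·R / C = 2931·192 / 977 = 562752 / 977 = 576.

M = 576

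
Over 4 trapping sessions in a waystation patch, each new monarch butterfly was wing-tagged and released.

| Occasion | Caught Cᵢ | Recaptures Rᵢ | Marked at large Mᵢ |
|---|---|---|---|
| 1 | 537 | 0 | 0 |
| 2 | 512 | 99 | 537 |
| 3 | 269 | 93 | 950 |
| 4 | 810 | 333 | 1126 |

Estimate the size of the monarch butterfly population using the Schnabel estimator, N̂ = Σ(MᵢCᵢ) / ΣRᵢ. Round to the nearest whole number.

Σ MᵢCᵢ = 0·537 + 537·512 + 950·269 + 1126·810 = 0 + 274944 + 255550 + 912060 = 1442554
Σ Rᵢ = 0 + 99 + 93 + 333 = 525
N̂ = 1442554 / 525 ≈ 2747.7 → 2748

N ≈ 2748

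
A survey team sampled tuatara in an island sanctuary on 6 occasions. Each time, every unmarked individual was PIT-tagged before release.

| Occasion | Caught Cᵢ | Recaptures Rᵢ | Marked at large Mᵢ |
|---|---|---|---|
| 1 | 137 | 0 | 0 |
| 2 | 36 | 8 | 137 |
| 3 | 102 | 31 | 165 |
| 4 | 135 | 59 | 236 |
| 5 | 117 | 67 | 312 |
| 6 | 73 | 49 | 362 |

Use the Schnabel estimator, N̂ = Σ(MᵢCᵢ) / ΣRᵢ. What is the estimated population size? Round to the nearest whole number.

Σ MᵢCᵢ = 0·137 + 137·36 + 165·102 + 236·135 + 312·117 + 362·73 = 0 + 4932 + 16830 + 31860 + 36504 + 26426 = 116552
Σ Rᵢ = 0 + 8 + 31 + 59 + 67 + 49 = 214
N̂ = 116552 / 214 ≈ 544.6 → 545

N ≈ 545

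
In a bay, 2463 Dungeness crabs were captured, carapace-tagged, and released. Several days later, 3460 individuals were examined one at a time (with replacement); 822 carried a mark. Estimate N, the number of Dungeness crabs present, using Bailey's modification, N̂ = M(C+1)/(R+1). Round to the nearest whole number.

N̂ = 2463·(3460+1)/(822+1) = 2463·3461/823 = 8524443/823 ≈ 10357.8 → 10358

N ≈ 10,358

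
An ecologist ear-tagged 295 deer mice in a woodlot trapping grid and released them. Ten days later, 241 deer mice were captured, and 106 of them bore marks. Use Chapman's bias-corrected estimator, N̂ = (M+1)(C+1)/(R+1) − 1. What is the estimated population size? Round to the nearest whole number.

N̂ = (295+1)(241+1)/(106+1) − 1 = 296·242/107 − 1
= 71632/107 − 1 ≈ 669.46 − 1 ≈ 668.46 → 668

N ≈ 668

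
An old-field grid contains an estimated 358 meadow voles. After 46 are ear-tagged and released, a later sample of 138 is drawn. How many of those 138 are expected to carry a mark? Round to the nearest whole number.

expected recaptures ≈ 18

Expected recaptures E[R] = M·C / N.
E[R] = 46 × 138 / 358 = 6348 / 358 ≈ 17.7 → 18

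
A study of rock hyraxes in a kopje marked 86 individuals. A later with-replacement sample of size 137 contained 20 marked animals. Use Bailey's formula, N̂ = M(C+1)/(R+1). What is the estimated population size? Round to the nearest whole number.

N̂ = 86·(137+1)/(20+1) = 86·138/21 = 11868/21 ≈ 565.1 → 565

N ≈ 565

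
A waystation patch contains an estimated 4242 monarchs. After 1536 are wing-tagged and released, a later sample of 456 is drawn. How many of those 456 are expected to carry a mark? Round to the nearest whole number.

expected recaptures ≈ 165

The marked fraction of the population is 1536/4242, so in a sample of 456 expect C·(M/N) marked.
E[R] = 1536 × 456 / 4242 = 700416 / 4242 ≈ 165.1 → 165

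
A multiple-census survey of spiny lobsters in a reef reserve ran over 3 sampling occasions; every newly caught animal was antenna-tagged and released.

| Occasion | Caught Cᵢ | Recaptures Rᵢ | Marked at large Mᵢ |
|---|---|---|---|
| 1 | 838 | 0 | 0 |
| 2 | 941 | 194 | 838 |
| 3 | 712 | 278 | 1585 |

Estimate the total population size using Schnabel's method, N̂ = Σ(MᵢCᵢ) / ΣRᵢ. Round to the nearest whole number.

Σ MᵢCᵢ = 0·838 + 838·941 + 1585·712 = 0 + 788558 + 1128520 = 1917078
Σ Rᵢ = 0 + 194 + 278 = 472
N̂ = 1917078 / 472 ≈ 4061.6 → 4062

N ≈ 4062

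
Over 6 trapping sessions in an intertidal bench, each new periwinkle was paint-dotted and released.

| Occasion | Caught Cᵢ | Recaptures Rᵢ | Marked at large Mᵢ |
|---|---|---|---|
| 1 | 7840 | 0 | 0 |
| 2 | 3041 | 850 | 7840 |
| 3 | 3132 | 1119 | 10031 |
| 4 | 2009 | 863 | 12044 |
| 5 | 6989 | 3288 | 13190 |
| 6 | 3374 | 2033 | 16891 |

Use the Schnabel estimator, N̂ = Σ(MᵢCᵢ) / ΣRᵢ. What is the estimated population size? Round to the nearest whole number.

N ≈ 28,042

Σ MᵢCᵢ = 0·7840 + 7840·3041 + 10031·3132 + 12044·2009 + 13190·6989 + 16891·3374 = 0 + 23841440 + 31417092 + 24196396 + 92184910 + 56990234 = 228630072
Σ Rᵢ = 0 + 850 + 1119 + 863 + 3288 + 2033 = 8153
N̂ = 228630072 / 8153 ≈ 28042.4 → 28042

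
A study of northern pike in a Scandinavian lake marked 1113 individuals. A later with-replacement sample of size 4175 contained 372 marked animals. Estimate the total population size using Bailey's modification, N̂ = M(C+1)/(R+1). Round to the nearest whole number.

N̂ = 1113·(4175+1)/(372+1) = 1113·4176/373 = 4647888/373 ≈ 12460.8 → 12461

N ≈ 12,461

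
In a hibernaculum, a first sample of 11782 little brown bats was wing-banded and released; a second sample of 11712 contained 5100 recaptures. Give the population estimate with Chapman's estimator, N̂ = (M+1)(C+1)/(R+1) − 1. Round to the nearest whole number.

N̂ = (11782+1)(11712+1)/(5100+1) − 1 = 11783·11713/5101 − 1
= 138014279/5101 − 1 ≈ 27056.3 − 1 ≈ 27055.3 → 27055

N ≈ 27,055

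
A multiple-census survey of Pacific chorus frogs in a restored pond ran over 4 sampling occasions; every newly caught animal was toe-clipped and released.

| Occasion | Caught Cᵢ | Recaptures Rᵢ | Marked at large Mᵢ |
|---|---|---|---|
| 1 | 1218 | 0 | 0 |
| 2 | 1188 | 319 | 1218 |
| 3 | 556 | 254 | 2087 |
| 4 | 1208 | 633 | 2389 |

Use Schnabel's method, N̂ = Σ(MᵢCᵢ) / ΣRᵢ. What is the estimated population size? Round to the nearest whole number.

Σ MᵢCᵢ = 0·1218 + 1218·1188 + 2087·556 + 2389·1208 = 0 + 1446984 + 1160372 + 2885912 = 5493268
Σ Rᵢ = 0 + 319 + 254 + 633 = 1206
N̂ = 5493268 / 1206 ≈ 4554.9 → 4555

N ≈ 4555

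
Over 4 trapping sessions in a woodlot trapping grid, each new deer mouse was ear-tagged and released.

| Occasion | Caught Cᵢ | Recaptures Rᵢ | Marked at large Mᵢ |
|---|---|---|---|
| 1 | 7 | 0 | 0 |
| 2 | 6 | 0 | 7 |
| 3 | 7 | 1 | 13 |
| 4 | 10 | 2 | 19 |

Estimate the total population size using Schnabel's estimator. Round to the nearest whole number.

N ≈ 108

Σ MᵢCᵢ = 0·7 + 7·6 + 13·7 + 19·10 = 0 + 42 + 91 + 190 = 323
Σ Rᵢ = 0 + 0 + 1 + 2 = 3
N̂ = 323 / 3 ≈ 107.7 → 108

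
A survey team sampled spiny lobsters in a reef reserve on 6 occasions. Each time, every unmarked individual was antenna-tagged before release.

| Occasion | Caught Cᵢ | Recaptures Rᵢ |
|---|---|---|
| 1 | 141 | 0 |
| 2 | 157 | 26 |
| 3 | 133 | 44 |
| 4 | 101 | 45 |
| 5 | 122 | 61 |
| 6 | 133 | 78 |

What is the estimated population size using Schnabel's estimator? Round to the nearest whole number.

N ≈ 824

Marked at large before each occasion: Mᵢ = Σⱼ<ᵢ (Cⱼ − Rⱼ) → M1=0, M2=141, M3=272, M4=361, M5=417, M6=478
Σ MᵢCᵢ = 0·141 + 141·157 + 272·133 + 361·101 + 417·122 + 478·133 = 0 + 22137 + 36176 + 36461 + 50874 + 63574 = 209222
Σ Rᵢ = 0 + 26 + 44 + 45 + 61 + 78 = 254
N̂ = 209222 / 254 ≈ 823.7 → 824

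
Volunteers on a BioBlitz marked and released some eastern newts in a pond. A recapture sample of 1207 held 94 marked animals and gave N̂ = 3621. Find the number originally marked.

From N = M·C/R: M = N·R / C = 3621·94 / 1207 = 340374 / 1207 = 282.

M = 282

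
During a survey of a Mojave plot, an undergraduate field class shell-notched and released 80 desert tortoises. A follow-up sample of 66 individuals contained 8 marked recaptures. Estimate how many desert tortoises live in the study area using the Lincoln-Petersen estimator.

Lincoln-Petersen assumes M/N = R/C, so N = M·C / R.
N = (80 × 66) / 8 = 5280 / 8 = 660

N = 660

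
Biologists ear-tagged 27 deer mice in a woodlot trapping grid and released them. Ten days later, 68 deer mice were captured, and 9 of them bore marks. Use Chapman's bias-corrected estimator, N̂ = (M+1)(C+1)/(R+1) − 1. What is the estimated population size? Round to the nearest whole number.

N ≈ 192

N̂ = (27+1)(68+1)/(9+1) − 1 = 28·69/10 − 1
= 1932/10 − 1 ≈ 193.2 − 1 ≈ 192.2 → 192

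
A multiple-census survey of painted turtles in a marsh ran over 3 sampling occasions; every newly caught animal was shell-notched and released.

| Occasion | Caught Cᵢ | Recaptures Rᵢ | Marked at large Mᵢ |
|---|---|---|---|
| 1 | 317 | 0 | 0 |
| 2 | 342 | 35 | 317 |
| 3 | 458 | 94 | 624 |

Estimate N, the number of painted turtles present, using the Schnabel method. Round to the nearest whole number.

N ≈ 3056

Σ MᵢCᵢ = 0·317 + 317·342 + 624·458 = 0 + 108414 + 285792 = 394206
Σ Rᵢ = 0 + 35 + 94 = 129
N̂ = 394206 / 129 ≈ 3055.9 → 3056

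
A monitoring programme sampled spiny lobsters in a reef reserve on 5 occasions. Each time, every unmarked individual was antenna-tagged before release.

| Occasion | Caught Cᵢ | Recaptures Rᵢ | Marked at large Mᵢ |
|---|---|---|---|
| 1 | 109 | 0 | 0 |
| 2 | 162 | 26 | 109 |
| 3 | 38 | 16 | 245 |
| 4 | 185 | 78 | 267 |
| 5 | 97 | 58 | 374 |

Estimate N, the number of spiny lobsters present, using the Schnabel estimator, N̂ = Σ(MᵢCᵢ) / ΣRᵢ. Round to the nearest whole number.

N ≈ 633

Σ MᵢCᵢ = 0·109 + 109·162 + 245·38 + 267·185 + 374·97 = 0 + 17658 + 9310 + 49395 + 36278 = 112641
Σ Rᵢ = 0 + 26 + 16 + 78 + 58 = 178
N̂ = 112641 / 178 ≈ 632.8 → 633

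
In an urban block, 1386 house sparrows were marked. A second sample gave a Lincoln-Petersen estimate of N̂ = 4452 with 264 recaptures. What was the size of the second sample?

From N = M·C/R: C = N·R / M = 4452·264 / 1386 = 1175328 / 1386 = 848.

C = 848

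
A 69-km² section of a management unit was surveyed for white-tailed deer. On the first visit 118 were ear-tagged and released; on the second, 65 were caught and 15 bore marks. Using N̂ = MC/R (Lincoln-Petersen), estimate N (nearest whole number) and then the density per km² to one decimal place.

density ≈ 7.4 white-tailed deer per km²

N̂ = 118·65/15 = 7670/15 ≈ 511.3 → 511
Density = N̂ / area = 511 / 69 ≈ 7.41 → 7.4 per km²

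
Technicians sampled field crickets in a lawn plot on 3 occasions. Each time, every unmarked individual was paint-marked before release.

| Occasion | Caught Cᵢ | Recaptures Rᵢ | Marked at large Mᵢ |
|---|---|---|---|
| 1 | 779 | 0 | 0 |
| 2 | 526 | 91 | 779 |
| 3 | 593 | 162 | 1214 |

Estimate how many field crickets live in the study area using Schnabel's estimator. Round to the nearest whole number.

Σ MᵢCᵢ = 0·779 + 779·526 + 1214·593 = 0 + 409754 + 719902 = 1129656
Σ Rᵢ = 0 + 91 + 162 = 253
N̂ = 1129656 / 253 ≈ 4465.0 → 4465

N ≈ 4465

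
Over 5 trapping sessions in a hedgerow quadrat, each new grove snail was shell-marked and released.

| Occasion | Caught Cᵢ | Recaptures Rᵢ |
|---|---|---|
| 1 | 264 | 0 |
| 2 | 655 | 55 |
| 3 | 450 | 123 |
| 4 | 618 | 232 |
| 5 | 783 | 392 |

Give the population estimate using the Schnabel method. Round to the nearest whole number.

Marked at large before each occasion: Mᵢ = Σⱼ<ᵢ (Cⱼ − Rⱼ) → M1=0, M2=264, M3=864, M4=1191, M5=1577
Σ MᵢCᵢ = 0·264 + 264·655 + 864·450 + 1191·618 + 1577·783 = 0 + 172920 + 388800 + 736038 + 1234791 = 2532549
Σ Rᵢ = 0 + 55 + 123 + 232 + 392 = 802
N̂ = 2532549 / 802 ≈ 3157.8 → 3158

N ≈ 3158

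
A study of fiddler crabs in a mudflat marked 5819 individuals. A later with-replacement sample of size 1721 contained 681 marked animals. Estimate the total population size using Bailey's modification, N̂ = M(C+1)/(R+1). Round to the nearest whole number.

N ≈ 14,693

N̂ = 5819·(1721+1)/(681+1) = 5819·1722/682 = 10020318/682 ≈ 14692.5 → 14693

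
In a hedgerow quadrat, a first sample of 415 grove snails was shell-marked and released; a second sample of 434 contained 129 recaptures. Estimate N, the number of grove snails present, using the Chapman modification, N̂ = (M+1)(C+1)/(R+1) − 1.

N = 1391

N̂ = (415+1)(434+1)/(129+1) − 1 = 416·435/130 − 1
= 180960/130 − 1 = 1392 − 1 = 1391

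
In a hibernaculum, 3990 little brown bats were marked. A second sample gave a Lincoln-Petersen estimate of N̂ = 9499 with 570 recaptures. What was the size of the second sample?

C = 1357

From N = M·C/R: C = N·R / M = 9499·570 / 3990 = 5414430 / 3990 = 1357.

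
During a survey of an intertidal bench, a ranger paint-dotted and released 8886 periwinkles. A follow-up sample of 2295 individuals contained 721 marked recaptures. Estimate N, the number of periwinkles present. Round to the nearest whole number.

N ≈ 28,285

Lincoln-Petersen assumes M/N = R/C, so N = M·C / R.
N = (8886 × 2295) / 721 = 20393370 / 721 ≈ 28284.8 → 28285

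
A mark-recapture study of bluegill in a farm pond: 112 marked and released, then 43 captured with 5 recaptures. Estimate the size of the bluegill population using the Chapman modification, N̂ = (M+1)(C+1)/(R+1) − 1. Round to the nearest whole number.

N̂ = (112+1)(43+1)/(5+1) − 1 = 113·44/6 − 1
= 4972/6 − 1 ≈ 828.7 − 1 ≈ 827.7 → 828

N ≈ 828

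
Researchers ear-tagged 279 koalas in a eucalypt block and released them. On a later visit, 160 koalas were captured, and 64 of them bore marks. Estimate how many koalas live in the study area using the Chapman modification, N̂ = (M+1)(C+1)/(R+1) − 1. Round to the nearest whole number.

N̂ = (279+1)(160+1)/(64+1) − 1 = 280·161/65 − 1
= 45080/65 − 1 ≈ 693.5 − 1 ≈ 692.5 → 693

N ≈ 693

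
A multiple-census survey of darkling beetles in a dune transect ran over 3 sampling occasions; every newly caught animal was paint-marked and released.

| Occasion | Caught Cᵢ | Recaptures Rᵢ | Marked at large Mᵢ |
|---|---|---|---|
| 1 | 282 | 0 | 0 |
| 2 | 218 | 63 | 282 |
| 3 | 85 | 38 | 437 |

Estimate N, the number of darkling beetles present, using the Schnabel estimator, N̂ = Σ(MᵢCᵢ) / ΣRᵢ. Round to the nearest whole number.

N ≈ 976

Σ MᵢCᵢ = 0·282 + 282·218 + 437·85 = 0 + 61476 + 37145 = 98621
Σ Rᵢ = 0 + 63 + 38 = 101
N̂ = 98621 / 101 ≈ 976.4 → 976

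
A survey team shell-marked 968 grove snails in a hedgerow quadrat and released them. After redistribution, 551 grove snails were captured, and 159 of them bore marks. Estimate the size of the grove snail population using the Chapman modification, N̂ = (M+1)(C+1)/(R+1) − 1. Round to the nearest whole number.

N ≈ 3342

N̂ = (968+1)(551+1)/(159+1) − 1 = 969·552/160 − 1
= 534888/160 − 1 ≈ 3343.1 − 1 ≈ 3342.1 → 3342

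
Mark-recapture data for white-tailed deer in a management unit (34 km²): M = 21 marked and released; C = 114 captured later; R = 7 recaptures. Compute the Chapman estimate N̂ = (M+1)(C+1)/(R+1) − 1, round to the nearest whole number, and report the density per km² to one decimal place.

N̂ = 22·115/8 − 1 = 2530/8 − 1 ≈ 315.2 → 315
Density = N̂ / area = 315 / 34 ≈ 9.26 → 9.3 per km²

density ≈ 9.3 white-tailed deer per km²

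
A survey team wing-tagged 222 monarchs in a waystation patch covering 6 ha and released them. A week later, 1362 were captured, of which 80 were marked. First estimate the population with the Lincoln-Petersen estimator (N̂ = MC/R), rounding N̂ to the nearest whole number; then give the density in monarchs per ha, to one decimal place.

N̂ = 222·1362/80 = 302364/80 ≈ 3779.6 → 3780
Density = N̂ / area = 3780 / 6 = 630.0 per ha

density ≈ 630.0 monarchs per ha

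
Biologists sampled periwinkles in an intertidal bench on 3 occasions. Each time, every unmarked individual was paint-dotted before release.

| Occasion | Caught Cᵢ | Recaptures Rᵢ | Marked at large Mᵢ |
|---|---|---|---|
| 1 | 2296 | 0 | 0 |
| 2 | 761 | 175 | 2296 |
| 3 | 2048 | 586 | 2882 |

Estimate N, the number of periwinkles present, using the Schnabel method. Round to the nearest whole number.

Σ MᵢCᵢ = 0·2296 + 2296·761 + 2882·2048 = 0 + 1747256 + 5902336 = 7649592
Σ Rᵢ = 0 + 175 + 586 = 761
N̂ = 7649592 / 761 ≈ 10052.0 → 10052

N ≈ 10,052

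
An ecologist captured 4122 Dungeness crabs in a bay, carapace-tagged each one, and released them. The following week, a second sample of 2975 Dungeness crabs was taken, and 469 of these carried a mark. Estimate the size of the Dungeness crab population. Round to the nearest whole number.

The marked fraction in the recapture sample should equal the marked fraction in the population: 469/2975 = 4122/N.
N = (4122 × 2975) / 469 = 12262950 / 469 ≈ 26147.0 → 26147

N ≈ 26,147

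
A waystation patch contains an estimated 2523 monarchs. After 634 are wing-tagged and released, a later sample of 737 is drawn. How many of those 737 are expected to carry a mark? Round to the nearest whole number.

The marked fraction of the population is 634/2523, so in a sample of 737 expect C·(M/N) marked.
E[R] = 634 × 737 / 2523 = 467258 / 2523 ≈ 185.2 → 185

expected recaptures ≈ 185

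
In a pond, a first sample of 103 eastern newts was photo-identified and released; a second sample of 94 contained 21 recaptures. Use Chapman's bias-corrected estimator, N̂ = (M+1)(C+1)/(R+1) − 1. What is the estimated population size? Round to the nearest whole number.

N̂ = (103+1)(94+1)/(21+1) − 1 = 104·95/22 − 1
= 9880/22 − 1 ≈ 449.1 − 1 ≈ 448.1 → 448

N ≈ 448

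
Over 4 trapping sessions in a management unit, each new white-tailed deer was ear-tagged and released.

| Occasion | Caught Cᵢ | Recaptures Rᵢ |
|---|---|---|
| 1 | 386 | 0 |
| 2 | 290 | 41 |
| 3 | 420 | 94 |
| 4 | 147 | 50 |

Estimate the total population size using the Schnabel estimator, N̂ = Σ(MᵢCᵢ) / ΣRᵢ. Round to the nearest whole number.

Marked at large before each occasion: Mᵢ = Σⱼ<ᵢ (Cⱼ − Rⱼ) → M1=0, M2=386, M3=635, M4=961
Σ MᵢCᵢ = 0·386 + 386·290 + 635·420 + 961·147 = 0 + 111940 + 266700 + 141267 = 519907
Σ Rᵢ = 0 + 41 + 94 + 50 = 185
N̂ = 519907 / 185 ≈ 2810.3 → 2810

N ≈ 2810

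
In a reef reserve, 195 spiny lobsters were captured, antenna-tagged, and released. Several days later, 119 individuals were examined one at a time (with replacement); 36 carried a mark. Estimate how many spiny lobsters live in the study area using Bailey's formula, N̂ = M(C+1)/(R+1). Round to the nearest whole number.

N ≈ 632

N̂ = 195·(119+1)/(36+1) = 195·120/37 = 23400/37 ≈ 632.4 → 632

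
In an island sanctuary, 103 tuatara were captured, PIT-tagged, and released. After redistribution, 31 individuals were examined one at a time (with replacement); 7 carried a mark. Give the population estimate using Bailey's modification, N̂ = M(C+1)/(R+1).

N = 412

N̂ = 103·(31+1)/(7+1) = 103·32/8 = 3296/8 = 412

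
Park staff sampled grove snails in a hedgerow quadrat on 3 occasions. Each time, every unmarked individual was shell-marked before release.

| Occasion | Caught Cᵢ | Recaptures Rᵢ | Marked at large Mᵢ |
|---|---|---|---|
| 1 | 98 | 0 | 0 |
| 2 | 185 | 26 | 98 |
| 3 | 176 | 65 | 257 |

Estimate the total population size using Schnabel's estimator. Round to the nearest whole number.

N ≈ 696

Σ MᵢCᵢ = 0·98 + 98·185 + 257·176 = 0 + 18130 + 45232 = 63362
Σ Rᵢ = 0 + 26 + 65 = 91
N̂ = 63362 / 91 ≈ 696.3 → 696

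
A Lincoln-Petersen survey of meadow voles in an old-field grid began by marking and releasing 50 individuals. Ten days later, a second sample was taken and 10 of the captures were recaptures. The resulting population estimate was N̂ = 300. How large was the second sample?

From N = M·C/R: C = N·R / M = 300·10 / 50 = 3000 / 50 = 60.

C = 60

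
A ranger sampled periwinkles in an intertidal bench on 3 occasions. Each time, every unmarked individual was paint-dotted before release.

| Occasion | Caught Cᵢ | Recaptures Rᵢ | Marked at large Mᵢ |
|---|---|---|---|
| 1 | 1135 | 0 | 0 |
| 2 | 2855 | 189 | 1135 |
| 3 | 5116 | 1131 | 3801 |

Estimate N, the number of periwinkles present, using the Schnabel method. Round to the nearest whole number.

Σ MᵢCᵢ = 0·1135 + 1135·2855 + 3801·5116 = 0 + 3240425 + 19445916 = 22686341
Σ Rᵢ = 0 + 189 + 1131 = 1320
N̂ = 22686341 / 1320 ≈ 17186.6 → 17187

N ≈ 17,187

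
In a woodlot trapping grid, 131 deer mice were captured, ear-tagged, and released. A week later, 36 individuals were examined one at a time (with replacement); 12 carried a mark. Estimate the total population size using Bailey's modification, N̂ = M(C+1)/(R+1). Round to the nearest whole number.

N̂ = 131·(36+1)/(12+1) = 131·37/13 = 4847/13 ≈ 372.8 → 373

N ≈ 373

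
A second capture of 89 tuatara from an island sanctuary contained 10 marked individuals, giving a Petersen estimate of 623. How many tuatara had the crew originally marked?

From N = M·C/R: M = N·R / C = 623·10 / 89 = 6230 / 89 = 70.

M = 70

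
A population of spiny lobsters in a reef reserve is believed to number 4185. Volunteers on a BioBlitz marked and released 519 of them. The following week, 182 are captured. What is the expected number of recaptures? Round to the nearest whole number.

Expected recaptures E[R] = M·C / N.
E[R] = 519 × 182 / 4185 = 94458 / 4185 ≈ 22.6 → 23

expected recaptures ≈ 23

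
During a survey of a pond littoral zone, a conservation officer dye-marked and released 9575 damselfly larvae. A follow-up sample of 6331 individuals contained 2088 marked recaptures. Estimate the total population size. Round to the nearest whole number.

Lincoln-Petersen assumes M/N = R/C, so N = M·C / R.
N = (9575 × 6331) / 2088 = 60619325 / 2088 ≈ 29032.2 → 29032

N ≈ 29,032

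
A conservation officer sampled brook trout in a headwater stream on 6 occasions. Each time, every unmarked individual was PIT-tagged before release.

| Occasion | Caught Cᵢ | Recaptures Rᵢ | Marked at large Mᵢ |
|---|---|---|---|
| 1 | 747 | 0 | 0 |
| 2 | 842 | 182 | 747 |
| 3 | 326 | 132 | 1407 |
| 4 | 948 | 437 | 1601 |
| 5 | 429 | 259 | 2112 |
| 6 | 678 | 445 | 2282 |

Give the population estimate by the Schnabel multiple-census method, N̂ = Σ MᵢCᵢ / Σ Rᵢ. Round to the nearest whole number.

N ≈ 3477

Σ MᵢCᵢ = 0·747 + 747·842 + 1407·326 + 1601·948 + 2112·429 + 2282·678 = 0 + 628974 + 458682 + 1517748 + 906048 + 1547196 = 5058648
Σ Rᵢ = 0 + 182 + 132 + 437 + 259 + 445 = 1455
N̂ = 5058648 / 1455 ≈ 3476.7 → 3477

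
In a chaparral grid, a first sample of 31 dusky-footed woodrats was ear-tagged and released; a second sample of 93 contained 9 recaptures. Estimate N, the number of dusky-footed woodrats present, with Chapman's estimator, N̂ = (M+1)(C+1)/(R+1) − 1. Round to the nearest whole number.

N ≈ 300

N̂ = (31+1)(93+1)/(9+1) − 1 = 32·94/10 − 1
= 3008/10 − 1 ≈ 300.8 − 1 ≈ 299.8 → 300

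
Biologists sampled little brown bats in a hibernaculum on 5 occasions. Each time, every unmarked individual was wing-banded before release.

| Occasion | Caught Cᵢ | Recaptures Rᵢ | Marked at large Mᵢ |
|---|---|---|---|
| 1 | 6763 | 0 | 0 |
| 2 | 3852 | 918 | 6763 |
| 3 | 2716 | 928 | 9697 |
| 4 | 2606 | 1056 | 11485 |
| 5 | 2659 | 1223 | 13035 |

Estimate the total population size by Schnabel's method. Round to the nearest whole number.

N ≈ 28,358

Σ MᵢCᵢ = 0·6763 + 6763·3852 + 9697·2716 + 11485·2606 + 13035·2659 = 0 + 26051076 + 26337052 + 29929910 + 34660065 = 116978103
Σ Rᵢ = 0 + 918 + 928 + 1056 + 1223 = 4125
N̂ = 116978103 / 4125 ≈ 28358.3 → 28358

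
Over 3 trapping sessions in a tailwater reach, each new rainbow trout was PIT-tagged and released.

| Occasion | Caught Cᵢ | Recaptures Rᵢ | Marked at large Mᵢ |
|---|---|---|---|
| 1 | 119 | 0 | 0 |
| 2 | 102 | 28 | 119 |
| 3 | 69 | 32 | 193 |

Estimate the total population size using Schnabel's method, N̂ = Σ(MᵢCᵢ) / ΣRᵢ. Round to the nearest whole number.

N ≈ 424

Σ MᵢCᵢ = 0·119 + 119·102 + 193·69 = 0 + 12138 + 13317 = 25455
Σ Rᵢ = 0 + 28 + 32 = 60
N̂ = 25455 / 60 ≈ 424.2 → 424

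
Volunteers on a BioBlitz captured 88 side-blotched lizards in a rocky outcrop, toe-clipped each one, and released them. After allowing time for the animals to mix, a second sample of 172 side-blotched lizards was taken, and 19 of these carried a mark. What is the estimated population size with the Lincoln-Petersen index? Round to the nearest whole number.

N = (88 × 172) / 19 = 15136 / 19 ≈ 796.6 → 797

N ≈ 797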